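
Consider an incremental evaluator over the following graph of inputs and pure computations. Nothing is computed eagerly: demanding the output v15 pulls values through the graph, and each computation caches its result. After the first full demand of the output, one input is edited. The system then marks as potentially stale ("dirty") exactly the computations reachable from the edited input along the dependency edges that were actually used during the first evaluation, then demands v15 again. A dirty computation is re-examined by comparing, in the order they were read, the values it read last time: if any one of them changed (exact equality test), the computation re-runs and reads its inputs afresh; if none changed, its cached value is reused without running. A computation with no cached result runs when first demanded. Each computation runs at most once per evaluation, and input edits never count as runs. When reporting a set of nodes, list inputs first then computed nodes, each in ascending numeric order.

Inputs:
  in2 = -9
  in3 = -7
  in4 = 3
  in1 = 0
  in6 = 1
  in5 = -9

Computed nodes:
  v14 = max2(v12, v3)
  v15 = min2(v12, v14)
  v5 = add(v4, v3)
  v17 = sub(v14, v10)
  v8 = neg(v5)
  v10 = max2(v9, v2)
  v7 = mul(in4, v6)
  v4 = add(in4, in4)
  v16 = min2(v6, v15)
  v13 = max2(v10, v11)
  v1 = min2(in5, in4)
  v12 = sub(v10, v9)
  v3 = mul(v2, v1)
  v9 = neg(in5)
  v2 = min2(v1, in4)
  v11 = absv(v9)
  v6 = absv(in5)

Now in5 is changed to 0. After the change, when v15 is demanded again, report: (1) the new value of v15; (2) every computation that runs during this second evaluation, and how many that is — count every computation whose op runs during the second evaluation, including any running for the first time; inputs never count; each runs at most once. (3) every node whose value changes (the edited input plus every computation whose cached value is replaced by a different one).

v15 now evaluates to 0.
Run set: v1, v2, v3, v9, v10, v12, v14, v15 (8 run).
Changed values: in5, v1, v2, v3, v9, v10, v14.

Initial pass — values computed on the first demand:
  v1 = min2(-9, 3) = -9
  v2 = min2(-9, 3) = -9
  v3 = mul(-9, -9) = 81
  v9 = neg(-9) = 9
  v10 = max2(9, -9) = 9
  v12 = sub(9, 9) = 0
  v14 = max2(0, 81) = 81
  v15 = min2(0, 81) = 0

Second demand — change propagation:
  v1: re-runs because in5 -9->0; new result 0.
  v2: re-runs because v1 -9->0; new result 0.
  v3: re-runs because v2 -9->0; v1 -9->0; new result 0.
  v9: re-runs because in5 -9->0; new result 0.
  v10: re-runs because v9 9->0; v2 -9->0; new result 0.
  v12: re-runs because v10 9->0; v9 9->0; new result 0 (unchanged).
  v14: re-runs because v3 81->0; new result 0.
  v15: re-runs because v14 81->0; new result 0 (unchanged).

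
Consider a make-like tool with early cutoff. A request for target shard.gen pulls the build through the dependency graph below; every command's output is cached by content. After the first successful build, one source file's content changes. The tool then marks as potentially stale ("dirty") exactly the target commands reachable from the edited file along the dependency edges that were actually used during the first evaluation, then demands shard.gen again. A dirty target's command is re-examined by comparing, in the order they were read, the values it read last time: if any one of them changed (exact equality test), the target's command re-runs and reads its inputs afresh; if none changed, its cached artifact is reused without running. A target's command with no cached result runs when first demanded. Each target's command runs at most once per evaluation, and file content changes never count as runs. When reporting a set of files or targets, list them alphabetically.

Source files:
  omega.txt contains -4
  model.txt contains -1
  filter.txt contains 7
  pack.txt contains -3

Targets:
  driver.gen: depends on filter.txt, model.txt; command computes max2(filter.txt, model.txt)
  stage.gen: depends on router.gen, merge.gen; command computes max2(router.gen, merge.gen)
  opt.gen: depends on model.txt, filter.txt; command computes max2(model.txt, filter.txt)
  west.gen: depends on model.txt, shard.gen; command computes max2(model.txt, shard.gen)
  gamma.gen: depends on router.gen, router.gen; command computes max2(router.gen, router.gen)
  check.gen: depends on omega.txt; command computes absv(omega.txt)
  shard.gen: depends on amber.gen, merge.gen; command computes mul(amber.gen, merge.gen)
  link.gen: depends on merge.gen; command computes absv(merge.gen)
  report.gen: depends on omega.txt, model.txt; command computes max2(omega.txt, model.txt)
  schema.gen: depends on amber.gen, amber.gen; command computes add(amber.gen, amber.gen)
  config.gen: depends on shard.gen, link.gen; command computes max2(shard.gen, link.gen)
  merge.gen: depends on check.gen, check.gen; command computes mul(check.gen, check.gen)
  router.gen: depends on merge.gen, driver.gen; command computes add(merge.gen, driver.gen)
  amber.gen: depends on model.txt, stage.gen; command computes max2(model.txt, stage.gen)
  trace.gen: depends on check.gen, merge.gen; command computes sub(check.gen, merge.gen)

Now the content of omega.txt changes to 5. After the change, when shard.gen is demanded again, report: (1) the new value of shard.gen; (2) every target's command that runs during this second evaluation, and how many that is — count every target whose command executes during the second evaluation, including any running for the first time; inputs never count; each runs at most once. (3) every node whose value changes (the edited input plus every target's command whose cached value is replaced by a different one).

Demanding shard.gen again yields 800.
6 target commands run: amber.gen, check.gen, merge.gen, router.gen, shard.gen, stage.gen.
The nodes whose values change: amber.gen, check.gen, merge.gen, omega.txt, router.gen, shard.gen, stage.gen.

First demand of the output computes:
  check.gen = absv(-4) = 4
  driver.gen = max2(7, -1) = 7
  merge.gen = mul(4, 4) = 16
  router.gen = add(16, 7) = 23
  stage.gen = max2(23, 16) = 23
  amber.gen = max2(-1, 23) = 23
  shard.gen = mul(23, 16) = 368

After the edit, cleaning proceeds:
  check.gen: a read changed (omega.txt -4->5) — executes, giving 5.
  merge.gen: a read changed (check.gen 4->5; check.gen 4->5) — executes, giving 25.
  router.gen: a read changed (merge.gen 16->25) — executes, giving 32.
  stage.gen: a read changed (router.gen 23->32; merge.gen 16->25) — executes, giving 32.
  amber.gen: a read changed (stage.gen 23->32) — executes, giving 32.
  shard.gen: a read changed (amber.gen 23->32; merge.gen 16->25) — executes, giving 800.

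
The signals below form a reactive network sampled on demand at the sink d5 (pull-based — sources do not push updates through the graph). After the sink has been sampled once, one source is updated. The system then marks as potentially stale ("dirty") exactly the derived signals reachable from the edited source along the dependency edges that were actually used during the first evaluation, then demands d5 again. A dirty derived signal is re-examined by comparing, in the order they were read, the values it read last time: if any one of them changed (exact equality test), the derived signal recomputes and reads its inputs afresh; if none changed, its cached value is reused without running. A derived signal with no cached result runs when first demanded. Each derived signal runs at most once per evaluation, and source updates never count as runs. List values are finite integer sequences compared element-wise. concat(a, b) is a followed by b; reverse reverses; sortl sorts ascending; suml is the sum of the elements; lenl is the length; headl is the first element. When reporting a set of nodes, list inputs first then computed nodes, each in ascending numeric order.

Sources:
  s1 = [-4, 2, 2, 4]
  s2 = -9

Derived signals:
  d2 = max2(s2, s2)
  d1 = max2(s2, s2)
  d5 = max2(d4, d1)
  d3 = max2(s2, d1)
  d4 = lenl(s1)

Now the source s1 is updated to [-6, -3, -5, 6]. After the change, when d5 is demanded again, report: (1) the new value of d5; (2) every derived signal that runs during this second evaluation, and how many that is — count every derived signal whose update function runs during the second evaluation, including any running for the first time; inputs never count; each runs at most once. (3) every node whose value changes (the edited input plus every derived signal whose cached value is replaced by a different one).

Initial pass — values computed on the first demand:
  d1 = max2(-9, -9) = -9
  d4 = lenl([-4, 2, 2, 4]) = 4
  d5 = max2(4, -9) = 4

Second demand — change propagation:
  d4: re-runs because s1 [-4, 2, 2, 4]->[-6, -3, -5, 6]; new result 4 (unchanged).
  d5: re-examined; everything it read last time is the same (d4 unchanged, d1 unchanged) — cache 4 kept, no run.

The important point: d4 recomputes to an identical value, and the output ends up unchanged.

d5 now evaluates to 4.
Run set: d4 (1 run).
Changed values: s1.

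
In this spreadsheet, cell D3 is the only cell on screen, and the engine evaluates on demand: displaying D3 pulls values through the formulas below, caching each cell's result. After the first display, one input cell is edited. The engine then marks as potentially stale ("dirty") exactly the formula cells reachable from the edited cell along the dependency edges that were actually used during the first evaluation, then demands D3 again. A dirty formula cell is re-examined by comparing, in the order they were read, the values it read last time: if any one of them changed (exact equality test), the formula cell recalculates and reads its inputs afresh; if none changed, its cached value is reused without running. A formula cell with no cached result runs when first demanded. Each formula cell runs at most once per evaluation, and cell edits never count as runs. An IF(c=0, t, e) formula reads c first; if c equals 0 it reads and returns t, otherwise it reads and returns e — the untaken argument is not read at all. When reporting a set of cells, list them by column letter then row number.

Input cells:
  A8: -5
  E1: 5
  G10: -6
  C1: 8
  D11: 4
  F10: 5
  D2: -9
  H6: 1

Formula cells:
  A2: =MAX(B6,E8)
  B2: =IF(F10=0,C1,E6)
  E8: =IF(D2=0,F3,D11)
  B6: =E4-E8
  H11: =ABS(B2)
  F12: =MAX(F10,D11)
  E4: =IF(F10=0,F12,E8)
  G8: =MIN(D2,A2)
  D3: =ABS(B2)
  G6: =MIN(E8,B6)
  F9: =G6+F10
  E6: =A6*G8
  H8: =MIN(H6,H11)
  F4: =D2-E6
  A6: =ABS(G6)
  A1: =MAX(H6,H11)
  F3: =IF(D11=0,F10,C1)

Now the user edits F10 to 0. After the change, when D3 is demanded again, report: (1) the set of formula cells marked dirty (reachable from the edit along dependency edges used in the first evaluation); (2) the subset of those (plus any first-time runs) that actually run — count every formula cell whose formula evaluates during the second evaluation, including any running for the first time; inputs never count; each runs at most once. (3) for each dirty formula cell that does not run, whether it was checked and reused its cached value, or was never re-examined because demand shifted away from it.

Dirty set: A2, A6, B2, B6, D3, E4, E6, G6, G8.
Run set: B2, D3 (2 run).
Left stale — demand moved off them: A2, A6, B6, E4, E6, G6, G8.
The important point: the flipped condition redirects demand; A2, A6, B6, E4, E6, G6, G8 are left stale, never re-checked.

Initial pass — values computed on the first demand:
  E8 = IF(D2=0: D2=-9 -> else branch D11) = 4
  E4 = IF(F10=0: F10=5 -> else branch E8) = 4
  B6 = 4 - 4 = 0
  A2 = MAX(0, 4) = 4
  G6 = MIN(4, 0) = 0
  A6 = ABS(0) = 0
  G8 = MIN(-9, 4) = -9
  E6 = 0 * -9 = 0
  B2 = IF(F10=0: F10=5 -> else branch E6) = 0
  D3 = ABS(0) = 0

Second demand — change propagation:
  E4: dirty yet unreached — the second evaluation never asks for it.
  B6: dirty yet unreached — the second evaluation never asks for it.
  A2: dirty yet unreached — the second evaluation never asks for it.
  G6: dirty yet unreached — the second evaluation never asks for it.
  A6: dirty yet unreached — the second evaluation never asks for it.
  G8: dirty yet unreached — the second evaluation never asks for it.
  E6: dirty yet unreached — the second evaluation never asks for it.
  B2: re-runs because F10 5->0; new result 8.
  D3: re-runs because B2 0->8; new result 8.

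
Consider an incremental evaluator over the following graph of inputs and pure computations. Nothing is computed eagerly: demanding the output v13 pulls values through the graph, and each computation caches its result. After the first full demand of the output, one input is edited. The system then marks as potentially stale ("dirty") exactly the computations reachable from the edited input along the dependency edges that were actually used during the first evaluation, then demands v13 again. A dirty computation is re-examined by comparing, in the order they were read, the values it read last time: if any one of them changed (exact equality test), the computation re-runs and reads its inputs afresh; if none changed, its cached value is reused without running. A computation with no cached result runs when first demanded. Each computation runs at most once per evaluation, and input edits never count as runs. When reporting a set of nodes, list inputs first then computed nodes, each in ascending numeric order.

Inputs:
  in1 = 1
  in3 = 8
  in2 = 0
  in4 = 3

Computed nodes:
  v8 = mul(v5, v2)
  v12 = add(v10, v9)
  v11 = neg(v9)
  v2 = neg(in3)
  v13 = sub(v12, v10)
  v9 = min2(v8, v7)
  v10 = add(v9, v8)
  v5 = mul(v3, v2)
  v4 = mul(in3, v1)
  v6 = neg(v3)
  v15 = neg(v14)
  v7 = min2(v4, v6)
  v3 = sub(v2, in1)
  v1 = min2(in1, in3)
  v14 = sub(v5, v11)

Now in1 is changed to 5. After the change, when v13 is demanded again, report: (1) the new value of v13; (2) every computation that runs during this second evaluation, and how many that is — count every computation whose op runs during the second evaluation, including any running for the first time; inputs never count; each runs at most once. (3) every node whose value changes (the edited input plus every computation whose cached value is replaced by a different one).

v13 now evaluates to -832.
Run set: v1, v3, v4, v5, v6, v7, v8, v9, v10, v12, v13 (11 run).
Changed values: in1, v1, v3, v4, v5, v6, v7, v8, v9, v10, v12, v13.

Initial pass — values computed on the first demand:
  v1 = min2(1, 8) = 1
  v2 = neg(8) = -8
  v3 = sub(-8, 1) = -9
  v4 = mul(8, 1) = 8
  v5 = mul(-9, -8) = 72
  v6 = neg(-9) = 9
  v7 = min2(8, 9) = 8
  v8 = mul(72, -8) = -576
  v9 = min2(-576, 8) = -576
  v10 = add(-576, -576) = -1152
  v12 = add(-1152, -576) = -1728
  v13 = sub(-1728, -1152) = -576

Second demand — change propagation:
  v1: re-runs because in1 1->5; new result 5.
  v3: re-runs because in1 1->5; new result -13.
  v4: re-runs because v1 1->5; new result 40.
  v5: re-runs because v3 -9->-13; new result 104.
  v6: re-runs because v3 -9->-13; new result 13.
  v7: re-runs because v4 8->40; v6 9->13; new result 13.
  v8: re-runs because v5 72->104; new result -832.
  v9: re-runs because v8 -576->-832; v7 8->13; new result -832.
  v10: re-runs because v9 -576->-832; v8 -576->-832; new result -1664.
  v12: re-runs because v10 -1152->-1664; v9 -576->-832; new result -2496.
  v13: re-runs because v12 -1728->-2496; v10 -1152->-1664; new result -832.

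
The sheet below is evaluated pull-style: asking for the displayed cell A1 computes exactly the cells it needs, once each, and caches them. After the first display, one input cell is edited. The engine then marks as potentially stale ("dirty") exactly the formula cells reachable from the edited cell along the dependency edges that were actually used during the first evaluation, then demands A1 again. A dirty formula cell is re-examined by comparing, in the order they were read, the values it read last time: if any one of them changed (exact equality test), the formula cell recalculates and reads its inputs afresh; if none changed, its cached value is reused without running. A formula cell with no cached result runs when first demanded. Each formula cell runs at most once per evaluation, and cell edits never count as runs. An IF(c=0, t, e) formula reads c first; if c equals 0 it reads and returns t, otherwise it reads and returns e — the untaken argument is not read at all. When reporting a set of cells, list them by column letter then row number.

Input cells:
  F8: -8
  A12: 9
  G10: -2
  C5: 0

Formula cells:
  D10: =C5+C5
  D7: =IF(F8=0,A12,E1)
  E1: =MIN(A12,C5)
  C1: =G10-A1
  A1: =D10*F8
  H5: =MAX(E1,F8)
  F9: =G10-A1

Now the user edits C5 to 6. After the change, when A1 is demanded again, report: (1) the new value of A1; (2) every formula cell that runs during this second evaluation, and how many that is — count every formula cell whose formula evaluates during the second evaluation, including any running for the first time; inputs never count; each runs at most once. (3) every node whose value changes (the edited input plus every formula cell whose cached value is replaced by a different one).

First demand of the output computes:
  D10 = 0 + 0 = 0
  A1 = 0 * -8 = 0

After the edit, cleaning proceeds:
  D10: a read changed (C5 0->6; C5 0->6) — executes, giving 12.
  A1: a read changed (D10 0->12) — executes, giving -96.

Demanding A1 again yields -96.
2 formula cells run: A1, D10.
The nodes whose values change: A1, C5, D10.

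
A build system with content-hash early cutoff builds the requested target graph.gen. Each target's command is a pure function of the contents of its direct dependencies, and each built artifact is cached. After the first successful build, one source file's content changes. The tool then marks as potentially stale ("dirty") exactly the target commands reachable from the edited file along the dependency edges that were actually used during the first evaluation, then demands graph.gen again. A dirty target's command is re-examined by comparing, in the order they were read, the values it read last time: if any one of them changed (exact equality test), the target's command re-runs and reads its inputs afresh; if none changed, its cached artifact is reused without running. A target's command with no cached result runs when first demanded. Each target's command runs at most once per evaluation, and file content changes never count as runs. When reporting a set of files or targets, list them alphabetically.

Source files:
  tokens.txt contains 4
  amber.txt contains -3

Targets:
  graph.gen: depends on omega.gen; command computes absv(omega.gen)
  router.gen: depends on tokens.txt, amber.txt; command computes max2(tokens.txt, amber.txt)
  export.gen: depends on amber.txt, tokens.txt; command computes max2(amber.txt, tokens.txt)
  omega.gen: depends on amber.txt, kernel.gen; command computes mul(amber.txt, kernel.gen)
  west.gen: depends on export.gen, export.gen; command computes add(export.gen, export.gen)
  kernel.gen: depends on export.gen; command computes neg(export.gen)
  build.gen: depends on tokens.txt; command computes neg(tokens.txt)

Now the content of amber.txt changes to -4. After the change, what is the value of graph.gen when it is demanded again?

New value of graph.gen: 16.
Key observation: the cutoff stops propagation at kernel.gen — its inputs' values are unchanged, so it reuses its cache.

First evaluation (everything demanded from the output):
  export.gen = max2(-3, 4) = 4
  kernel.gen = neg(4) = -4
  omega.gen = mul(-3, -4) = 12
  graph.gen = absv(12) = 12

Propagation after the edit:
  export.gen: runs — amber.txt -3->-4; result 4 (same value as before).
  kernel.gen: checked — values it read are unchanged (export.gen unchanged); reused cached -4 without running.
  omega.gen: runs — amber.txt -3->-4; result 16.
  graph.gen: runs — omega.gen 12->16; result 16.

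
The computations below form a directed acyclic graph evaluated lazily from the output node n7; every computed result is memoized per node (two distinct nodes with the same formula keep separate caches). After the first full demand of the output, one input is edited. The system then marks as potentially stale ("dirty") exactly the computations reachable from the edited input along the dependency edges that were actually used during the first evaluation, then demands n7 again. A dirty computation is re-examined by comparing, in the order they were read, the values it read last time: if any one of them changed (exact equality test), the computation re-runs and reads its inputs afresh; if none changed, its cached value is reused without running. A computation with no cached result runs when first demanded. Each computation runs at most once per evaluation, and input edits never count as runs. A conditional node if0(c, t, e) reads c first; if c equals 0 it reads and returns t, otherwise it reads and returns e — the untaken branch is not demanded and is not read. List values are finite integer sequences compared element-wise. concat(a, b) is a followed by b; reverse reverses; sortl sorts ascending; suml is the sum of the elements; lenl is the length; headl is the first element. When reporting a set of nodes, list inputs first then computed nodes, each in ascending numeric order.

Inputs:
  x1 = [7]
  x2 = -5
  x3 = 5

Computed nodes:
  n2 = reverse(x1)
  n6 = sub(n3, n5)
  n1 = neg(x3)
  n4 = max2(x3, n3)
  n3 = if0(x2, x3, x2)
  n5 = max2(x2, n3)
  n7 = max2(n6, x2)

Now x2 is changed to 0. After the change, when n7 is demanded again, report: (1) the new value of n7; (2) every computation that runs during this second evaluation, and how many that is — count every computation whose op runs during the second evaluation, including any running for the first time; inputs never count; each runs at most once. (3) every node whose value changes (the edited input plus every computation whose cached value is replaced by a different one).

First demand of the output computes:
  n3 = if0(x2=-5 -> else branch x2) = -5
  n5 = max2(-5, -5) = -5
  n6 = sub(-5, -5) = 0
  n7 = max2(0, -5) = 0

After the edit, cleaning proceeds:
  n3: a read changed (x2 -5->0; x2 -5->0) — executes, giving 5.
  n5: a read changed (x2 -5->0; n3 -5->5) — executes, giving 5.
  n6: a read changed (n3 -5->5; n5 -5->5) — executes, giving 0 — identical to its old value.
  n7: a read changed (x2 -5->0) — executes, giving 0 — identical to its old value.

Demanding n7 again yields 0.
4 computations run: n3, n5, n6, n7.
The nodes whose values change: x2, n3, n5.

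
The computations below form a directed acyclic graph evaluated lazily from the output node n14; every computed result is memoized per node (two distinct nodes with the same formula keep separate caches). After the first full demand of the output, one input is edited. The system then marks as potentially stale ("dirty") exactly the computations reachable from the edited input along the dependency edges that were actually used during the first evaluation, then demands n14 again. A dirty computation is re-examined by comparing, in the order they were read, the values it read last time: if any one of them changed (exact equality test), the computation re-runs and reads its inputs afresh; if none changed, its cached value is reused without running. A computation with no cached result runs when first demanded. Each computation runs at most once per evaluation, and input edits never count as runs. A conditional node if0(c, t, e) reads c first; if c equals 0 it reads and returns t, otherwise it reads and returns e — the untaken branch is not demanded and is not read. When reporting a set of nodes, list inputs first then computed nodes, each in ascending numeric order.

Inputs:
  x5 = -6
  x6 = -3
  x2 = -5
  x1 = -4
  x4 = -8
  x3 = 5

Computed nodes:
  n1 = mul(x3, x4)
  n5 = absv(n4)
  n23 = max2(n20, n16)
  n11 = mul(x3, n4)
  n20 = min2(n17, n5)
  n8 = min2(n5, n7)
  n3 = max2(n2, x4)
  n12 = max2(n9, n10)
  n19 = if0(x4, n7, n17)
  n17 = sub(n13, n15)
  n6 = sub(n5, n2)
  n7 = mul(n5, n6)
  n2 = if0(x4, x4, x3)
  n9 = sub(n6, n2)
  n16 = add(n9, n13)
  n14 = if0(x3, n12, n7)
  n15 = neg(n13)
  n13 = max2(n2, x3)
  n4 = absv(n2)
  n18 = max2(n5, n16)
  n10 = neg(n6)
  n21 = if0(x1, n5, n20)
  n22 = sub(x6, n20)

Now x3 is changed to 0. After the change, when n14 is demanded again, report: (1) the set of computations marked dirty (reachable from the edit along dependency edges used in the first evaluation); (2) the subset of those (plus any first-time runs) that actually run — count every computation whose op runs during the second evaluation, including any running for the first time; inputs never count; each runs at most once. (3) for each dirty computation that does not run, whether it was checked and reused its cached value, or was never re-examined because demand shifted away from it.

First demand of the output computes:
  n2 = if0(x4=-8 -> else branch x3) = 5
  n4 = absv(5) = 5
  n5 = absv(5) = 5
  n6 = sub(5, 5) = 0
  n7 = mul(5, 0) = 0
  n14 = if0(x3=5 -> else branch n7) = 0

After the edit, cleaning proceeds:
  n2: a read changed (x3 5->0) — executes, giving 0.
  n4: a read changed (n2 5->0) — executes, giving 0.
  n5: a read changed (n4 5->0) — executes, giving 0.
  n6: a read changed (n5 5->0; n2 5->0) — executes, giving 0 — identical to its old value.
  n7: stays stale; no demand reaches it after the flip.
  n9: had never run; runs now, result 0.
  n10: had never run; runs now, result 0.
  n12: had never run; runs now, result 0.
  n14: a read changed (x3 5->0) — executes, giving 0 — identical to its old value.

Note the branch switch — demand abandons n7, which is never re-examined.

The edit dirties: n2, n4, n5, n6, n7, n14.
8 computations run: n2, n4, n5, n6, n9, n10, n12, n14.
Unvisited dirty nodes (no longer demanded): n7.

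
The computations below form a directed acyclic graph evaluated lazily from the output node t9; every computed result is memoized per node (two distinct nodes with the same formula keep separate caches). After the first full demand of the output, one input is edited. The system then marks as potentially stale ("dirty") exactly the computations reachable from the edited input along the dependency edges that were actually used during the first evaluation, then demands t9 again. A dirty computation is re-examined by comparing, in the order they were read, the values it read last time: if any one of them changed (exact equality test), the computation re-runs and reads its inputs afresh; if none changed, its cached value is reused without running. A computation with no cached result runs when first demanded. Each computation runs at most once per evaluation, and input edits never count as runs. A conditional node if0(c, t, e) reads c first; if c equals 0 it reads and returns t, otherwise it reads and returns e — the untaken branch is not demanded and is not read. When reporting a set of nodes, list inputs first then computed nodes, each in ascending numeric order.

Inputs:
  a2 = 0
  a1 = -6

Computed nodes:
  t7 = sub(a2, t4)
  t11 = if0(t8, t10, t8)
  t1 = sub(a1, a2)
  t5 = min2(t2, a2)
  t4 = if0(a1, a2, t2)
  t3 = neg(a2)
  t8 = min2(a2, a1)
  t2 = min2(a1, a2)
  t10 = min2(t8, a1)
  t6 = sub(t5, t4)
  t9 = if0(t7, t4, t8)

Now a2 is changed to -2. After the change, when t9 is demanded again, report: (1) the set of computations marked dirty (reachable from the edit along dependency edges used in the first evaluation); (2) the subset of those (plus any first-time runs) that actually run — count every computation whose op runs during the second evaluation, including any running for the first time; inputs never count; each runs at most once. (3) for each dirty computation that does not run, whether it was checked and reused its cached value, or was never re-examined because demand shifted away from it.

First demand of the output computes:
  t2 = min2(-6, 0) = -6
  t4 = if0(a1=-6 -> else branch t2) = -6
  t7 = sub(0, -6) = 6
  t8 = min2(0, -6) = -6
  t9 = if0(t7=6 -> else branch t8) = -6

After the edit, cleaning proceeds:
  t2: a read changed (a2 0->-2) — executes, giving -6 — identical to its old value.
  t4: dirty, but its reads are unchanged (a1 unchanged, t2 unchanged); cached -6 stands.
  t7: a read changed (a2 0->-2) — executes, giving 4.
  t8: a read changed (a2 0->-2) — executes, giving -6 — identical to its old value.
  t9: a read changed (t7 6->4) — executes, giving -6 — identical to its old value.

Note where the cutoff bites: t4 is checked, finds nothing changed, and keeps its cache.

The edit dirties: t2, t4, t7, t8, t9.
4 computations run: t2, t7, t8, t9.
Cache hits after checking: t4.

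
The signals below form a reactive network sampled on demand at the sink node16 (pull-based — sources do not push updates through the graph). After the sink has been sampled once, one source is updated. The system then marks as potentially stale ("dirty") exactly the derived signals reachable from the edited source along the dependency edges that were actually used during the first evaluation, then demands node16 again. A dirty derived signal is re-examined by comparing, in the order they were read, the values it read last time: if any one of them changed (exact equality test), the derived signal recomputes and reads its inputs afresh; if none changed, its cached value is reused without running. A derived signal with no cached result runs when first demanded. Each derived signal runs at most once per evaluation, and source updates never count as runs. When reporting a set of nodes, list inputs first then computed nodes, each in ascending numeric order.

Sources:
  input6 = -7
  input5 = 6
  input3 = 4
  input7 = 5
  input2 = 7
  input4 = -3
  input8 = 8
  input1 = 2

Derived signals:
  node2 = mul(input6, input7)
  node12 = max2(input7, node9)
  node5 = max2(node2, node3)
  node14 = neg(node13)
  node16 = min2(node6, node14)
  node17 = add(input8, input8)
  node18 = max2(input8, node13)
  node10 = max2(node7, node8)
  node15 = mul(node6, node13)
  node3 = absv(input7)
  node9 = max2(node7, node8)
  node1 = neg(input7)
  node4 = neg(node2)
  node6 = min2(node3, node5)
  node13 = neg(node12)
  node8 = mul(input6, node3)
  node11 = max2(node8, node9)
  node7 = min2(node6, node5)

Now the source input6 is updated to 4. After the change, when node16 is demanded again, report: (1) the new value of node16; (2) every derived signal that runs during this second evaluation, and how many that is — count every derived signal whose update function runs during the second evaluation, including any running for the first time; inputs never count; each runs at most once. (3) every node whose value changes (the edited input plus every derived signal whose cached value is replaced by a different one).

node16 now evaluates to 5.
Run set: node2, node5, node6, node7, node8, node9, node12, node13, node14, node16 (10 run).
Changed values: input6, node2, node5, node8, node9, node12, node13, node14.

Initial pass — values computed on the first demand:
  node2 = mul(-7, 5) = -35
  node3 = absv(5) = 5
  node5 = max2(-35, 5) = 5
  node6 = min2(5, 5) = 5
  node7 = min2(5, 5) = 5
  node8 = mul(-7, 5) = -35
  node9 = max2(5, -35) = 5
  node12 = max2(5, 5) = 5
  node13 = neg(5) = -5
  node14 = neg(-5) = 5
  node16 = min2(5, 5) = 5

Second demand — change propagation:
  node2: re-runs because input6 -7->4; new result 20.
  node5: re-runs because node2 -35->20; new result 20.
  node6: re-runs because node5 5->20; new result 5 (unchanged).
  node7: re-runs because node5 5->20; new result 5 (unchanged).
  node8: re-runs because input6 -7->4; new result 20.
  node9: re-runs because node8 -35->20; new result 20.
  node12: re-runs because node9 5->20; new result 20.
  node13: re-runs because node12 5->20; new result -20.
  node14: re-runs because node13 -5->-20; new result 20.
  node16: re-runs because node14 5->20; new result 5 (unchanged).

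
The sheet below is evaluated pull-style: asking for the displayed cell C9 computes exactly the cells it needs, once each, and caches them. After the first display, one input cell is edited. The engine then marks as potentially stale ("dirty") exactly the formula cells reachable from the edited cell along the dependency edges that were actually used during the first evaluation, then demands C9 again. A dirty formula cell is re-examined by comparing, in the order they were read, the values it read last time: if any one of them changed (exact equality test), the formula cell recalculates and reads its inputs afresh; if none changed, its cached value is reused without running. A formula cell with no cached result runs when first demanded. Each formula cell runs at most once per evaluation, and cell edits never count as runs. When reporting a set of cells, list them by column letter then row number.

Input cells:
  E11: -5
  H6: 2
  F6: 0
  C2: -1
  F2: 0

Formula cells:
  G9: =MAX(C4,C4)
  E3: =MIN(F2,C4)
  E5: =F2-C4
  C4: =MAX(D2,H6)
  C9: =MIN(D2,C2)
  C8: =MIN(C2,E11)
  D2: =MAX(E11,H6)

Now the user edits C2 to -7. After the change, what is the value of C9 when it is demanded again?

Demanding C9 again yields -7.

First demand of the output computes:
  D2 = MAX(-5, 2) = 2
  C9 = MIN(2, -1) = -1

After the edit, cleaning proceeds:
  C9: a read changed (C2 -1->-7) — executes, giving -7.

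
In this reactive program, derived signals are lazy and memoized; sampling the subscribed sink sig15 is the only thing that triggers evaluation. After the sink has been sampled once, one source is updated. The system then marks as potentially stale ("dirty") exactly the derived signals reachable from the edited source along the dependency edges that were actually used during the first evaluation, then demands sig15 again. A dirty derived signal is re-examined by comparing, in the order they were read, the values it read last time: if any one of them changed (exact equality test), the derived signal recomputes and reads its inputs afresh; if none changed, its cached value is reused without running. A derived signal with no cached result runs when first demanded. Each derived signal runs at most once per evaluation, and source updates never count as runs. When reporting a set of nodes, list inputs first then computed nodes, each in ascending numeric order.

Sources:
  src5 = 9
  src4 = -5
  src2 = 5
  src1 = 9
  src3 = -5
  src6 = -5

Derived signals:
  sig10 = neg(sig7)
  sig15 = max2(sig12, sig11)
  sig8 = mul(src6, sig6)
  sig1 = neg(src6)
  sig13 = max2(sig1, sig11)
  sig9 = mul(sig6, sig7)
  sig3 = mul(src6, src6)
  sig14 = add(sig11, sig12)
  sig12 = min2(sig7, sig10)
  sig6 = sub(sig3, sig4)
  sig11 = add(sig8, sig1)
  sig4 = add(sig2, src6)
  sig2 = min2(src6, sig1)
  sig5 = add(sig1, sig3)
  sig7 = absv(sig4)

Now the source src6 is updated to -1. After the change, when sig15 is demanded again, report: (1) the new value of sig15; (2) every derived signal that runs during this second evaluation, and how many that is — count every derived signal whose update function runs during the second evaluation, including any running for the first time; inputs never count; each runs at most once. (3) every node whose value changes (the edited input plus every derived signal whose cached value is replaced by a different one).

Demanding sig15 again yields -2.
11 derived signals run: sig1, sig2, sig3, sig4, sig6, sig7, sig8, sig10, sig11, sig12, sig15.
The nodes whose values change: src6, sig1, sig2, sig3, sig4, sig6, sig7, sig8, sig10, sig11, sig12, sig15.

First demand of the output computes:
  sig1 = neg(-5) = 5
  sig2 = min2(-5, 5) = -5
  sig3 = mul(-5, -5) = 25
  sig4 = add(-5, -5) = -10
  sig6 = sub(25, -10) = 35
  sig7 = absv(-10) = 10
  sig8 = mul(-5, 35) = -175
  sig10 = neg(10) = -10
  sig11 = add(-175, 5) = -170
  sig12 = min2(10, -10) = -10
  sig15 = max2(-10, -170) = -10

After the edit, cleaning proceeds:
  sig1: a read changed (src6 -5->-1) — executes, giving 1.
  sig2: a read changed (src6 -5->-1; sig1 5->1) — executes, giving -1.
  sig3: a read changed (src6 -5->-1; src6 -5->-1) — executes, giving 1.
  sig4: a read changed (sig2 -5->-1; src6 -5->-1) — executes, giving -2.
  sig6: a read changed (sig3 25->1; sig4 -10->-2) — executes, giving 3.
  sig7: a read changed (sig4 -10->-2) — executes, giving 2.
  sig8: a read changed (src6 -5->-1; sig6 35->3) — executes, giving -3.
  sig10: a read changed (sig7 10->2) — executes, giving -2.
  sig11: a read changed (sig8 -175->-3; sig1 5->1) — executes, giving -2.
  sig12: a read changed (sig7 10->2; sig10 -10->-2) — executes, giving -2.
  sig15: a read changed (sig12 -10->-2; sig11 -170->-2) — executes, giving -2.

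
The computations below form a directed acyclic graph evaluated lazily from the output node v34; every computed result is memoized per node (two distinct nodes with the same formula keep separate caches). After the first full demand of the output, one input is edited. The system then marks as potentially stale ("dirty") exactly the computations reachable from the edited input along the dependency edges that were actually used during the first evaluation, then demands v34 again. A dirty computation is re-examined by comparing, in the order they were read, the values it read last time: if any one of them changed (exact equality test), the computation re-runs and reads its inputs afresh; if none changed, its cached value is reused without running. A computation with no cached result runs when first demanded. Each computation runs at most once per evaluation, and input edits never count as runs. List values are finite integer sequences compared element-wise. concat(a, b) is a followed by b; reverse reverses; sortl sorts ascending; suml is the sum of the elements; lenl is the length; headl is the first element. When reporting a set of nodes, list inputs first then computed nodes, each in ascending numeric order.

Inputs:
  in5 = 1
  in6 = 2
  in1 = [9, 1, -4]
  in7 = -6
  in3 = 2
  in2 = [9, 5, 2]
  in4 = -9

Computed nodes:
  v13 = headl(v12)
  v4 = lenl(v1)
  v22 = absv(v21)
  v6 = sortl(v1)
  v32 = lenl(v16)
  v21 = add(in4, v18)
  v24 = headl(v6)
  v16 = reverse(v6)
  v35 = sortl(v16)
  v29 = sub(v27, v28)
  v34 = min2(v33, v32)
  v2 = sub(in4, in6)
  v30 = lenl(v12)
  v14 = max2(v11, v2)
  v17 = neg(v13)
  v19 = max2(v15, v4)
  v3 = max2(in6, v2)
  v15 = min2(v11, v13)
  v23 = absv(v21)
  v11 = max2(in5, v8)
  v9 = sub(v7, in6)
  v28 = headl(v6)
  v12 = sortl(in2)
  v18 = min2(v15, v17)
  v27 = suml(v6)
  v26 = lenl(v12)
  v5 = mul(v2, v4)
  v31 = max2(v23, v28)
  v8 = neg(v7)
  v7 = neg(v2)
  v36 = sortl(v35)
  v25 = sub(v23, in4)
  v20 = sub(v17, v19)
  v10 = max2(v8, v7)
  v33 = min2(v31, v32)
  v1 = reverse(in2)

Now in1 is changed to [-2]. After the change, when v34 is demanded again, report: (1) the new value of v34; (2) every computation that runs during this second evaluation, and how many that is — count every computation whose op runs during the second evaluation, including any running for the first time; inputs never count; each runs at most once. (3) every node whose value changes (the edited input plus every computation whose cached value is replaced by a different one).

Demanding v34 again yields 3.
0 computations run: none.
The nodes whose values change: in1.
Note the shortcut — nothing in the graph depends on in1 at all, so no recomputation happens.

First demand of the output computes:
  v1 = reverse([9, 5, 2]) = [2, 5, 9]
  v2 = sub(-9, 2) = -11
  v6 = sortl([2, 5, 9]) = [2, 5, 9]
  v7 = neg(-11) = 11
  v8 = neg(11) = -11
  v11 = max2(1, -11) = 1
  v12 = sortl([9, 5, 2]) = [2, 5, 9]
  v13 = headl([2, 5, 9]) = 2
  v15 = min2(1, 2) = 1
  v16 = reverse([2, 5, 9]) = [9, 5, 2]
  v17 = neg(2) = -2
  v18 = min2(1, -2) = -2
  v21 = add(-9, -2) = -11
  v23 = absv(-11) = 11
  v28 = headl([2, 5, 9]) = 2
  v31 = max2(11, 2) = 11
  v32 = lenl([9, 5, 2]) = 3
  v33 = min2(11, 3) = 3
  v34 = min2(3, 3) = 3

After the edit, cleaning proceeds:
  no node depends on in1 at all; the second demand re-runs nothing.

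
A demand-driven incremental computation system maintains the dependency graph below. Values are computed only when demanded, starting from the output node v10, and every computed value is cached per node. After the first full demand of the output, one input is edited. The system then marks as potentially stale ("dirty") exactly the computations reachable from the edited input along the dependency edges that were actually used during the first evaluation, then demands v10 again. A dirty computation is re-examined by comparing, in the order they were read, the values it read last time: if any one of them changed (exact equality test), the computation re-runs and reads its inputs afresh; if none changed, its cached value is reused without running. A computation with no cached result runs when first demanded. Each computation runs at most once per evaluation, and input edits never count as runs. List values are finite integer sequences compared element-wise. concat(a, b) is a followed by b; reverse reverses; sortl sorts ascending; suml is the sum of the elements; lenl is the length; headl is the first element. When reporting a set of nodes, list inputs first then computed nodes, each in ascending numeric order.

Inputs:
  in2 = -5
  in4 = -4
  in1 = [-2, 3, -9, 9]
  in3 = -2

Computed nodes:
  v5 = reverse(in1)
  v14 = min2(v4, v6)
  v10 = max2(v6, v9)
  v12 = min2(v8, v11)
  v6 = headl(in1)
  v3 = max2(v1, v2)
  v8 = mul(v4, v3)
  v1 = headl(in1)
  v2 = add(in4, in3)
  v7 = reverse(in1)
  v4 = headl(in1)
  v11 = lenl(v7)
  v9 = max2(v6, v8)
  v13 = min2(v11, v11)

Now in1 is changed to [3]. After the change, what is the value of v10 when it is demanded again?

New value of v10: 9.

First evaluation (everything demanded from the output):
  v1 = headl([-2, 3, -9, 9]) = -2
  v2 = add(-4, -2) = -6
  v3 = max2(-2, -6) = -2
  v4 = headl([-2, 3, -9, 9]) = -2
  v6 = headl([-2, 3, -9, 9]) = -2
  v8 = mul(-2, -2) = 4
  v9 = max2(-2, 4) = 4
  v10 = max2(-2, 4) = 4

Propagation after the edit:
  v1: runs — in1 [-2, 3, -9, 9]->[3]; result 3.
  v3: runs — v1 -2->3; result 3.
  v4: runs — in1 [-2, 3, -9, 9]->[3]; result 3.
  v6: runs — in1 [-2, 3, -9, 9]->[3]; result 3.
  v8: runs — v4 -2->3; v3 -2->3; result 9.
  v9: runs — v6 -2->3; v8 4->9; result 9.
  v10: runs — v6 -2->3; v9 4->9; result 9.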